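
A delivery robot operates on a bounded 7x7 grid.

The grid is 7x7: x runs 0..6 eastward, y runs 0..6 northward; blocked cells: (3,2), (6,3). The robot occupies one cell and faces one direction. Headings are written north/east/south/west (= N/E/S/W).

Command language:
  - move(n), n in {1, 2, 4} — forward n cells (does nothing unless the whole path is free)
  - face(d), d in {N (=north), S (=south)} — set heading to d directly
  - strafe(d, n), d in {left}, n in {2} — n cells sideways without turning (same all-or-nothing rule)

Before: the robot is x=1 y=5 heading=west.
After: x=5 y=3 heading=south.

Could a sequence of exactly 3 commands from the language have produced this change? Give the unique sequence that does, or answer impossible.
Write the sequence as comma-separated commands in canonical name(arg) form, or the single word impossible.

all 216 sequences checked — none match.

impossible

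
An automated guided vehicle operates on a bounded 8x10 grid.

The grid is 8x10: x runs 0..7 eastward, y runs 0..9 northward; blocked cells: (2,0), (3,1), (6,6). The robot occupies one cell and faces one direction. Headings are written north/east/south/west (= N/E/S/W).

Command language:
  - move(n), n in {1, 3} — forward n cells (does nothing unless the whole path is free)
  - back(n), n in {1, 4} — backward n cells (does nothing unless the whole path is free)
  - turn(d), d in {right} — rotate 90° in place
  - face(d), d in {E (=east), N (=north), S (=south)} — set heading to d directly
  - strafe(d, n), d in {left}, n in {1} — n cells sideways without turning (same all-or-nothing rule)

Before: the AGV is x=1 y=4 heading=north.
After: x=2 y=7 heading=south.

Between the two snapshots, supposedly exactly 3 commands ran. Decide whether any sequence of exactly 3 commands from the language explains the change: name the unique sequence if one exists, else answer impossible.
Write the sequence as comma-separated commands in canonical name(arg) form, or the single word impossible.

move(3), face(S), strafe(left, 1)

key: position moved to (2,7) AND the heading swung to S — translation plus rotation needed
initial: x=1 y=4 heading=north
[1] after move(3): x=1 y=7 heading=north
[2] after face(S): x=1 y=7 heading=south
[3] after strafe(left, 1): x=2 y=7 heading=south
uniquely the one of 729 3-step routes that fits.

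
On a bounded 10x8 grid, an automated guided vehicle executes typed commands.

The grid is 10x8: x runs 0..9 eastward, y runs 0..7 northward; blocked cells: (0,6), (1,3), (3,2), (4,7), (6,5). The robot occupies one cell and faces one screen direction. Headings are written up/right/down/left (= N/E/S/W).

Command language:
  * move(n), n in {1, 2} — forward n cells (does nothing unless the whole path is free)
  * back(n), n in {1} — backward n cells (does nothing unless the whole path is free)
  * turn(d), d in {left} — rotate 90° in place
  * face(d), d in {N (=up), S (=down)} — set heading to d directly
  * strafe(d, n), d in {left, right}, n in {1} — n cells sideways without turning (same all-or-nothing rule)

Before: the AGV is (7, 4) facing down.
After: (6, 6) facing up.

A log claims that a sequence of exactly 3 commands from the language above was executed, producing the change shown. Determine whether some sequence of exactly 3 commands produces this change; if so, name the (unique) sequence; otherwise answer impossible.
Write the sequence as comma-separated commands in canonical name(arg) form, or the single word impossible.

key: cell and facing (now N) both changed — the 3 commands mix motion and turning
start: (7, 4) facing down
1. face(N) → (7, 4) facing up
2. move(2) → (7, 6) facing up
3. strafe(left, 1) → (6, 6) facing up
no other 3-command option fits: unique.

face(N), move(2), strafe(left, 1)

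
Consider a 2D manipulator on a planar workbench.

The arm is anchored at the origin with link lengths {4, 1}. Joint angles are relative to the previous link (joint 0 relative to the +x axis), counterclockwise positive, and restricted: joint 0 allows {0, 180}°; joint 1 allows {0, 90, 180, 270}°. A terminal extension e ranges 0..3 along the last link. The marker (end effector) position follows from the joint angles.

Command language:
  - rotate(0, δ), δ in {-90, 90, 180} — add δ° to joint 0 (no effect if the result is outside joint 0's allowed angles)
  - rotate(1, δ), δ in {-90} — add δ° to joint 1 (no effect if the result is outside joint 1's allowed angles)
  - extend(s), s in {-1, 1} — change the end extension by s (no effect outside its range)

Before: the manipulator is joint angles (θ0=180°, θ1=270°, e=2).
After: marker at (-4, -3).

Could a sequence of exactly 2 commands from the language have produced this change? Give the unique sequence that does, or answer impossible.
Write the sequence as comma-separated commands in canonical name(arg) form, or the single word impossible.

t0: joint angles (θ0=180°, θ1=270°, e=2)
1. rotate(1, -90) → joint angles (θ0=180°, θ1=180°, e=2)
2. rotate(1, -90) → joint angles (θ0=180°, θ1=90°, e=2)
no rival 2-sequence matches.

rotate(1, -90), rotate(1, -90)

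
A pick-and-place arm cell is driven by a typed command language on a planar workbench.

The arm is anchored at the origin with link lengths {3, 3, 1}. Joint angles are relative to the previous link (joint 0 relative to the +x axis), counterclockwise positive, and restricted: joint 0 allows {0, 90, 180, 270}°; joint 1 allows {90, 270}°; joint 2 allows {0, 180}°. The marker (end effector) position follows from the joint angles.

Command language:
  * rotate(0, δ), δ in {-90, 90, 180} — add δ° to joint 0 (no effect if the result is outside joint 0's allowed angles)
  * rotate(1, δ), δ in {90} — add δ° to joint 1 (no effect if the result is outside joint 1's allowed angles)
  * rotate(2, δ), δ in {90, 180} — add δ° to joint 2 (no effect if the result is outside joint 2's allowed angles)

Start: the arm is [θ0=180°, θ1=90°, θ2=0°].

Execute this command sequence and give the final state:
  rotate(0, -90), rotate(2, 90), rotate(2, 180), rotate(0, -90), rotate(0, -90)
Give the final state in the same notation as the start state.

[θ0=270°, θ1=90°, θ2=180°]

start: [θ0=180°, θ1=90°, θ2=0°]
step 1 (rotate(0, -90)): [θ0=90°, θ1=90°, θ2=0°]
step 2 (rotate(2, 90)): [θ0=90°, θ1=90°, θ2=0°]
step 3 (rotate(2, 180)): [θ0=90°, θ1=90°, θ2=180°]
step 4 (rotate(0, -90)): [θ0=0°, θ1=90°, θ2=180°]
step 5 (rotate(0, -90)): [θ0=270°, θ1=90°, θ2=180°]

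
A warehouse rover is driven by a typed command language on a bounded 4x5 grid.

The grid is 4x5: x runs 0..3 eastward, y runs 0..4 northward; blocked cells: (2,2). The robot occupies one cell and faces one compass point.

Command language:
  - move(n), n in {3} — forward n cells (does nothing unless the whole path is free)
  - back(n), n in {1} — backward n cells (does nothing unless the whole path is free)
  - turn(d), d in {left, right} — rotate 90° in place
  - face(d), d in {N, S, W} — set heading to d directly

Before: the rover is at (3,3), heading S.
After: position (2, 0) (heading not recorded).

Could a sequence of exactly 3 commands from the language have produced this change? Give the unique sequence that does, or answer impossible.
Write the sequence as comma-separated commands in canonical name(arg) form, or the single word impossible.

move(3), turn(left), back(1)

key: order matters: swapping move(3) and back(1) lands elsewhere
initial: at (3,3), heading S
[1] after move(3): at (3,0), heading S
[2] after turn(left): at (3,0), heading E
[3] after back(1): at (2,0), heading E
no rival 3-sequence matches.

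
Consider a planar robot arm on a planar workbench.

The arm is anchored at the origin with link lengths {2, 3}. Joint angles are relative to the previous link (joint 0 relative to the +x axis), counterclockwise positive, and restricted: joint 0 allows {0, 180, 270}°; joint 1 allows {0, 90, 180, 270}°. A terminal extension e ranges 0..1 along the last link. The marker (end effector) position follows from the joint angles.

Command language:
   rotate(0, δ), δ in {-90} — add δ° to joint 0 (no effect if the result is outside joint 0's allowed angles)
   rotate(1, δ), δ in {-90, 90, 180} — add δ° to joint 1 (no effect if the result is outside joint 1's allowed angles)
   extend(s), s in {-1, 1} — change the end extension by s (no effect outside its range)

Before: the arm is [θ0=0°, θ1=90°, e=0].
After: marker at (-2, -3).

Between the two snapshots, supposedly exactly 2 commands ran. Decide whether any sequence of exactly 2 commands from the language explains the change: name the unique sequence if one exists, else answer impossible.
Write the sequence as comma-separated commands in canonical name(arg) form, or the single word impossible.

rotate(0, -90), rotate(0, -90)

start: [θ0=0°, θ1=90°, e=0]
[1] after rotate(0, -90): [θ0=270°, θ1=90°, e=0]
[2] after rotate(0, -90): [θ0=180°, θ1=90°, e=0]
no other 2-command option fits: unique.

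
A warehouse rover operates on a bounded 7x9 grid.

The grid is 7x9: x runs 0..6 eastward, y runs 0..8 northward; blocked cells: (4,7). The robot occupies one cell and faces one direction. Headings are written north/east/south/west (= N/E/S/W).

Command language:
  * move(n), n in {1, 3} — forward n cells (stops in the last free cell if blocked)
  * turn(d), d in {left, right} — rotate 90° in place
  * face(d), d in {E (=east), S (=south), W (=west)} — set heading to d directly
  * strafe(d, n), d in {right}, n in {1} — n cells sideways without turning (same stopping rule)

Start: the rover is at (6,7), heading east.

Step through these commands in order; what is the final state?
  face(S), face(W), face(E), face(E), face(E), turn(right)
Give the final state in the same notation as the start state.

at (6,7), heading south

initial: at (6,7), heading east
t=1 face(S) ⇒ at (6,7), heading south
t=2 face(W) ⇒ at (6,7), heading west
t=3 face(E) ⇒ at (6,7), heading east
t=4 face(E) ⇒ at (6,7), heading east
t=5 face(E) ⇒ at (6,7), heading east
t=6 turn(right) ⇒ at (6,7), heading south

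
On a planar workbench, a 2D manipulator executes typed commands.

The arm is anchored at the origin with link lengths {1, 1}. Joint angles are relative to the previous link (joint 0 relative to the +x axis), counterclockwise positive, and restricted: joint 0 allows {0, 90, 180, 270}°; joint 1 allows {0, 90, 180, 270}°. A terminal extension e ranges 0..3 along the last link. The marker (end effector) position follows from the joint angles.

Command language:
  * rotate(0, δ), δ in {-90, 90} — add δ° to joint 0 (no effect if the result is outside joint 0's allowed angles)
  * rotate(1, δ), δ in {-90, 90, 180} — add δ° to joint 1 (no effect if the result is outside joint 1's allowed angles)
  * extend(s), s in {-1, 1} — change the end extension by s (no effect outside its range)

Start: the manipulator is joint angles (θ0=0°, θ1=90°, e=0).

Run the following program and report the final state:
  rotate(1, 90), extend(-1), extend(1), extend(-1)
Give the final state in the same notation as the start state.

initial: joint angles (θ0=0°, θ1=90°, e=0)
[1] after rotate(1, 90): joint angles (θ0=0°, θ1=180°, e=0)
[2] after extend(-1): joint angles (θ0=0°, θ1=180°, e=0)
[3] after extend(1): joint angles (θ0=0°, θ1=180°, e=1)
[4] after extend(-1): joint angles (θ0=0°, θ1=180°, e=0)

joint angles (θ0=0°, θ1=180°, e=0)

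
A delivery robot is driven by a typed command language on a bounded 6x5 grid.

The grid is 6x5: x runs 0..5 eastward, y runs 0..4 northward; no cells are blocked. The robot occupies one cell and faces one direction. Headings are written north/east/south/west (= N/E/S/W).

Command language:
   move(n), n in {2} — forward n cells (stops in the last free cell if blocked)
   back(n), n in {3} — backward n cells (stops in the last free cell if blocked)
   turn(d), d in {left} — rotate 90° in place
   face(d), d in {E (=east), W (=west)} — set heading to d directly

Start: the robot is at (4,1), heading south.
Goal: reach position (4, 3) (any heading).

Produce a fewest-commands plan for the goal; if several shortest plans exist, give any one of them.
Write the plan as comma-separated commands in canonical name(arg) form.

move(2), back(3)

from: at (4,1), heading south
t=1 move(2) ⇒ at (4,0), heading south
t=2 back(3) ⇒ at (4,3), heading south
shorter routes all fall short; 2 is best.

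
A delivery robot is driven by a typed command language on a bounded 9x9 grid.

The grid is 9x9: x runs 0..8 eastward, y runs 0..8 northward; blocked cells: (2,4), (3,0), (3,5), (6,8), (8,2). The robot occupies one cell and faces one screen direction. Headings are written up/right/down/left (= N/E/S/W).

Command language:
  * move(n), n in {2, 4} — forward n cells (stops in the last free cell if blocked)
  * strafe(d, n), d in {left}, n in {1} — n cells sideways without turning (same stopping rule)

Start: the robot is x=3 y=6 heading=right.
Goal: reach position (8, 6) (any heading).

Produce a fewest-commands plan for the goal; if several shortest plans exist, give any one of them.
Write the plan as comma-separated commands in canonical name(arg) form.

t0: x=3 y=6 heading=right
[1] after move(4): x=7 y=6 heading=right
[2] after move(4): x=8 y=6 heading=right
minimal: 2 command(s), checked below 2.

move(4), move(4)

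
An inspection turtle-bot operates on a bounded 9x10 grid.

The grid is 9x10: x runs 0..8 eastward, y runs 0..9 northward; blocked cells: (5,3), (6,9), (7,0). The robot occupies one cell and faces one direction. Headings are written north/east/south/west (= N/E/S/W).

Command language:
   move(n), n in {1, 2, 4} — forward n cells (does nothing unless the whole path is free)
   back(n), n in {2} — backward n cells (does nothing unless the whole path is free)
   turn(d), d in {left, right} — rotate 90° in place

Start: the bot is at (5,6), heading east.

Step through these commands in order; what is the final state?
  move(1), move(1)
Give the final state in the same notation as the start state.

from: at (5,6), heading east
1. move(1) → at (6,6), heading east
2. move(1) → at (7,6), heading east

at (7,6), heading east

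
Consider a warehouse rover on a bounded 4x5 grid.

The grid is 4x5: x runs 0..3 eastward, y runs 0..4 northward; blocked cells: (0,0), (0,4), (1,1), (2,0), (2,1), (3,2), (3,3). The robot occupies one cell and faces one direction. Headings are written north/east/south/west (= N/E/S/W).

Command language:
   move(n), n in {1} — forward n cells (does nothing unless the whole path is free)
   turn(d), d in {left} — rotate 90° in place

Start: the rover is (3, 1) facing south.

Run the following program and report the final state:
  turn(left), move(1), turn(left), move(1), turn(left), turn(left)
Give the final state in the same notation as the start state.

(3, 1) facing south

start: (3, 1) facing south
[1] after turn(left): (3, 1) facing east
[2] after move(1): (3, 1) facing east
[3] after turn(left): (3, 1) facing north
[4] after move(1): (3, 1) facing north
[5] after turn(left): (3, 1) facing west
[6] after turn(left): (3, 1) facing south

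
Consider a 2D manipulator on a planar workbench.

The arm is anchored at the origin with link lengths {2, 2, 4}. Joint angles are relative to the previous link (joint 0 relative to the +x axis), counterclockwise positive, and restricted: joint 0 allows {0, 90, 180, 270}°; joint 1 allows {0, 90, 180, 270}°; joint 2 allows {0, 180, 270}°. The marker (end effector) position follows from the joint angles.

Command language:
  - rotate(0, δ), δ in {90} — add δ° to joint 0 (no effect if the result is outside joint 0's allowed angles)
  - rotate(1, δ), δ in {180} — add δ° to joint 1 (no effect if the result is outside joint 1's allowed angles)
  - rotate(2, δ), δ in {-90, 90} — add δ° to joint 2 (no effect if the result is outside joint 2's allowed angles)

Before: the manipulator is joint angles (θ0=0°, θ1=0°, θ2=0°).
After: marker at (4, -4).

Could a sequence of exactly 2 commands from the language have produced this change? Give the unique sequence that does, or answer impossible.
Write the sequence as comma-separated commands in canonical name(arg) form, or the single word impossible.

rotate(2, 90), rotate(2, -90)

key: order matters: swapping rotate(2, 90) and rotate(2, -90) lands elsewhere
from: joint angles (θ0=0°, θ1=0°, θ2=0°)
1. rotate(2, 90) → joint angles (θ0=0°, θ1=0°, θ2=0°)
2. rotate(2, -90) → joint angles (θ0=0°, θ1=0°, θ2=270°)
no rival 2-sequence matches.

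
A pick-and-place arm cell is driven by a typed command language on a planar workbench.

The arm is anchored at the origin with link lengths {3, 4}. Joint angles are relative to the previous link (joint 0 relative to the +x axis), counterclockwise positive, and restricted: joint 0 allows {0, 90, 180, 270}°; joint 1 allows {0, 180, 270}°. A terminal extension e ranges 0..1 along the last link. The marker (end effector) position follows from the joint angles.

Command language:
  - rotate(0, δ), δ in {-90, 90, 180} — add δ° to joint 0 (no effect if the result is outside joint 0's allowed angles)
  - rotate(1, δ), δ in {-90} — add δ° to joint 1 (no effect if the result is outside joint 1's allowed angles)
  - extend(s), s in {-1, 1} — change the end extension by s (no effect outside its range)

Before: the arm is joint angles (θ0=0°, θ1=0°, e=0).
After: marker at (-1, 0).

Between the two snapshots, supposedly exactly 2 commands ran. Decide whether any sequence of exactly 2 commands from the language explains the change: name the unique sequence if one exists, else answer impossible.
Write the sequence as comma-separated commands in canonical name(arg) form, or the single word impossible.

rotate(1, -90), rotate(1, -90)

begin: joint angles (θ0=0°, θ1=0°, e=0)
step 1 (rotate(1, -90)): joint angles (θ0=0°, θ1=270°, e=0)
step 2 (rotate(1, -90)): joint angles (θ0=0°, θ1=180°, e=0)
all 36 alternatives checked — unique.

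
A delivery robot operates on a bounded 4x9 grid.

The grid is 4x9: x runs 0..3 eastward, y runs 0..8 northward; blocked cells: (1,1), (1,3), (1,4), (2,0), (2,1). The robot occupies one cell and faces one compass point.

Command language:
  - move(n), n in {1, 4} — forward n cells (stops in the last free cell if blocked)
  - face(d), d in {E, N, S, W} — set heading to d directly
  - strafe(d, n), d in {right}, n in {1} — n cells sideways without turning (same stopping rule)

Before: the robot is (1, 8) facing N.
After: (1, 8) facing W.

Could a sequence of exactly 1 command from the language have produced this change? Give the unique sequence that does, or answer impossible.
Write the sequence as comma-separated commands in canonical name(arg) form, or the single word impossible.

face(W)

key: parked at (1,8) the whole time — nothing moves the robot
t0: (1, 8) facing N
t=1 face(W) ⇒ (1, 8) facing W
all 7 alternatives checked — unique.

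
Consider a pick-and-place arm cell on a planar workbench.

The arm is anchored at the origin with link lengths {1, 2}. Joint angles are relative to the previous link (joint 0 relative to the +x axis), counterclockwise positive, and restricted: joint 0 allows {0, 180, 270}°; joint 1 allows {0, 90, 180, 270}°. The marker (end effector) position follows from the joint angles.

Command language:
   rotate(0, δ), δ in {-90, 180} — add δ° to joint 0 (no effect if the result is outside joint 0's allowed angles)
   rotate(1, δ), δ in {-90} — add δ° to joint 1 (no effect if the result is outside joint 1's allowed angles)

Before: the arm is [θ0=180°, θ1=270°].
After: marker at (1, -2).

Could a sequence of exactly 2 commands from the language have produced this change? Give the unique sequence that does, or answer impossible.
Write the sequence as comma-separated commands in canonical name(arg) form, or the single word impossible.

rotate(0, -90), rotate(0, 180)

key: order matters: swapping rotate(0, -90) and rotate(0, 180) lands elsewhere
from: [θ0=180°, θ1=270°]
t=1 rotate(0, -90) ⇒ [θ0=180°, θ1=270°]
t=2 rotate(0, 180) ⇒ [θ0=0°, θ1=270°]
uniquely the one of 9 2-step routes that fits.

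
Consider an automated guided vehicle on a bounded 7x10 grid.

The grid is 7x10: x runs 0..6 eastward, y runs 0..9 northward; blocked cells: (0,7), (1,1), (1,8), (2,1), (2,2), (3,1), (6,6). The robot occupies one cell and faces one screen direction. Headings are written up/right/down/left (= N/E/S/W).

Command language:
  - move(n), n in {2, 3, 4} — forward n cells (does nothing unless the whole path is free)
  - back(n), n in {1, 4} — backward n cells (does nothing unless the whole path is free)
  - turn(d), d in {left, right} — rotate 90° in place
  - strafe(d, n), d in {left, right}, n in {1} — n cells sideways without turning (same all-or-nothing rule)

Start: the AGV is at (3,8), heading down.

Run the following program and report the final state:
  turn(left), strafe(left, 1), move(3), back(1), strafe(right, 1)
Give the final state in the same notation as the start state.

start: at (3,8), heading down
1. turn(left) → at (3,8), heading right
2. strafe(left, 1) → at (3,9), heading right
3. move(3) → at (6,9), heading right
4. back(1) → at (5,9), heading right
5. strafe(right, 1) → at (5,8), heading right

at (5,8), heading right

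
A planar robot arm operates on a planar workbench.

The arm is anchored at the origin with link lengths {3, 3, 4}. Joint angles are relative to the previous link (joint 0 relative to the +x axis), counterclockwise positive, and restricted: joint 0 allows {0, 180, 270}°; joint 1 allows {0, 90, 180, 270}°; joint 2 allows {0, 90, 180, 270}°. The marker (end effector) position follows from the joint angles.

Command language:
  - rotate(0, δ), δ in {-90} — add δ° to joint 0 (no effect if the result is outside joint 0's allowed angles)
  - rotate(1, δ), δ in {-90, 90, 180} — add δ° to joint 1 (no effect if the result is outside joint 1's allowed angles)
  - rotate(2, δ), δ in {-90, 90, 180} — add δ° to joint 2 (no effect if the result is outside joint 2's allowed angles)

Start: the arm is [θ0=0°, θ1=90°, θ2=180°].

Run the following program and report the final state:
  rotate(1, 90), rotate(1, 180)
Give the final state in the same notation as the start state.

[θ0=0°, θ1=0°, θ2=180°]

initial: [θ0=0°, θ1=90°, θ2=180°]
step 1 (rotate(1, 90)): [θ0=0°, θ1=180°, θ2=180°]
step 2 (rotate(1, 180)): [θ0=0°, θ1=0°, θ2=180°]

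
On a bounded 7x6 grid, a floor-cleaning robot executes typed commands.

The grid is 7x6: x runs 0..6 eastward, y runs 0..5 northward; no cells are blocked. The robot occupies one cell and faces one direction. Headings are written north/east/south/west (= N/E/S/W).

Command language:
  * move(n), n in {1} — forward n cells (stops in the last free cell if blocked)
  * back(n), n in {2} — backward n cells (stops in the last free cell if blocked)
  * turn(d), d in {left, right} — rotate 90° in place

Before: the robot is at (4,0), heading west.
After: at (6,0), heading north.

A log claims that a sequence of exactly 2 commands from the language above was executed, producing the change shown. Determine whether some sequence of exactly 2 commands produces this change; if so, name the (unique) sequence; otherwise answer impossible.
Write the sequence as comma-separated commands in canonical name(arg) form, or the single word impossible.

back(2), turn(right)

key: order matters: swapping back(2) and turn(right) lands elsewhere
begin: at (4,0), heading west
[1] after back(2): at (6,0), heading west
[2] after turn(right): at (6,0), heading north
all 16 alternatives checked — unique.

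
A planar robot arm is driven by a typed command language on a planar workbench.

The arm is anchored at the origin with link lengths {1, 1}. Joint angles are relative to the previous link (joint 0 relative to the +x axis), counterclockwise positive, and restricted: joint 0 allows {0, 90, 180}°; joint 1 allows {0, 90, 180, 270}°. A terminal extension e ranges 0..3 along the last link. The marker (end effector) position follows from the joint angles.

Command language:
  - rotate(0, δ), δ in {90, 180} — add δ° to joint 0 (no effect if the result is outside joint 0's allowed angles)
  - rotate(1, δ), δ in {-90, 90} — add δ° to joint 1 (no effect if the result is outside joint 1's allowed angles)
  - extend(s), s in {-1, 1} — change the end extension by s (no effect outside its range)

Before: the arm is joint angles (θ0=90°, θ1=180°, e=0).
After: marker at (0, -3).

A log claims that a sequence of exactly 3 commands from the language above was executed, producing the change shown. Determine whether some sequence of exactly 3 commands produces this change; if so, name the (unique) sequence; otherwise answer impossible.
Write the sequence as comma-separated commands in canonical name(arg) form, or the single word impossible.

extend(1), extend(1), extend(1)

begin: joint angles (θ0=90°, θ1=180°, e=0)
1. extend(1) → joint angles (θ0=90°, θ1=180°, e=1)
2. extend(1) → joint angles (θ0=90°, θ1=180°, e=2)
3. extend(1) → joint angles (θ0=90°, θ1=180°, e=3)
no rival 3-sequence matches.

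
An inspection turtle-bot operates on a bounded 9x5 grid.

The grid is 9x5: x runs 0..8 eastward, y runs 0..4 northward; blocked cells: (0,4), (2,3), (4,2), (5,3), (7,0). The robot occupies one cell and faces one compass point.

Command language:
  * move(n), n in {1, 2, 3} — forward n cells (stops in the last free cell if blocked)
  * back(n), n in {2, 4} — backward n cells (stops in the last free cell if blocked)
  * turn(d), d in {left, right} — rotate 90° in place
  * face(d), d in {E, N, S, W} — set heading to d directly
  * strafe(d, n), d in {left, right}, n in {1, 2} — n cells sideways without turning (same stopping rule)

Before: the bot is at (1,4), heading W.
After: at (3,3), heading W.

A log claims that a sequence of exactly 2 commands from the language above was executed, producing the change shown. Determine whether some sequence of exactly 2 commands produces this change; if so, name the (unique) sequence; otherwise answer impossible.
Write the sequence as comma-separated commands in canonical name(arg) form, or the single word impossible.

key: still facing W at the end — nothing in the sequence rotates
initial: at (1,4), heading W
t=1 back(2) ⇒ at (3,4), heading W
t=2 strafe(left, 1) ⇒ at (3,3), heading W
uniquely the one of 225 2-step routes that fits.

back(2), strafe(left, 1)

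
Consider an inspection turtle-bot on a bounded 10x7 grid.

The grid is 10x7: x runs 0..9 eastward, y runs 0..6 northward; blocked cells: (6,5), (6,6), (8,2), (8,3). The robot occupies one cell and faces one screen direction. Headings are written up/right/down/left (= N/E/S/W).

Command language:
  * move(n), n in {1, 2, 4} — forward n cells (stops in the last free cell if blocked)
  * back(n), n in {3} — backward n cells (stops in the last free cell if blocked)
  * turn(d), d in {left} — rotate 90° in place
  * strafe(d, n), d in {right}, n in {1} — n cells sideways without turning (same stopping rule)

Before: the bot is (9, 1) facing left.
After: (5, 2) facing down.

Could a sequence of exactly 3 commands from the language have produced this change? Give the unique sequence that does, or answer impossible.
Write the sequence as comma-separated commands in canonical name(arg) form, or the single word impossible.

key: running turn(left) before move(4) would end elsewhere — order is forced
start: (9, 1) facing left
[1] after move(4): (5, 1) facing left
[2] after strafe(right, 1): (5, 2) facing left
[3] after turn(left): (5, 2) facing down
no rival 3-sequence matches.

move(4), strafe(right, 1), turn(left)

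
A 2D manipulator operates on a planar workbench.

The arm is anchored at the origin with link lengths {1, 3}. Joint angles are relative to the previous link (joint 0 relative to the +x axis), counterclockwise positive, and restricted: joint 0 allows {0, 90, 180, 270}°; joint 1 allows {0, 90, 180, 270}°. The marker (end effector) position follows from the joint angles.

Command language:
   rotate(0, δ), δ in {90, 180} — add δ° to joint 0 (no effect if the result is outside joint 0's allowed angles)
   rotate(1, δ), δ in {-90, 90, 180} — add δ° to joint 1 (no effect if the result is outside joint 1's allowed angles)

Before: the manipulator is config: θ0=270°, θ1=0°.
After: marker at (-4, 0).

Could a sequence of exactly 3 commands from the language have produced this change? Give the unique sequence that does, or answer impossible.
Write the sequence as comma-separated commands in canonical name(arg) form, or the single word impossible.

rotate(0, 90), rotate(0, 90), rotate(0, 90)

start: config: θ0=270°, θ1=0°
t=1 rotate(0, 90) ⇒ config: θ0=0°, θ1=0°
t=2 rotate(0, 90) ⇒ config: θ0=90°, θ1=0°
t=3 rotate(0, 90) ⇒ config: θ0=180°, θ1=0°
no other 3-command option fits: unique.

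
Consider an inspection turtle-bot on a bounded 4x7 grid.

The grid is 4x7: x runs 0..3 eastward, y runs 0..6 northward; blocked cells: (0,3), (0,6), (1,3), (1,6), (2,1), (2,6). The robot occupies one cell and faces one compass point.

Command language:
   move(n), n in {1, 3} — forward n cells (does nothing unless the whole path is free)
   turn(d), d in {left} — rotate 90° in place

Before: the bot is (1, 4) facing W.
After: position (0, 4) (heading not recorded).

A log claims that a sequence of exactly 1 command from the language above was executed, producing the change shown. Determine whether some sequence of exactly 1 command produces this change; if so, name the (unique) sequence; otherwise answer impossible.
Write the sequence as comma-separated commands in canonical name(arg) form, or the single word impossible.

move(1)

initial: (1, 4) facing W
1. move(1) → (0, 4) facing W
uniquely the one of 3 1-step routes that fits.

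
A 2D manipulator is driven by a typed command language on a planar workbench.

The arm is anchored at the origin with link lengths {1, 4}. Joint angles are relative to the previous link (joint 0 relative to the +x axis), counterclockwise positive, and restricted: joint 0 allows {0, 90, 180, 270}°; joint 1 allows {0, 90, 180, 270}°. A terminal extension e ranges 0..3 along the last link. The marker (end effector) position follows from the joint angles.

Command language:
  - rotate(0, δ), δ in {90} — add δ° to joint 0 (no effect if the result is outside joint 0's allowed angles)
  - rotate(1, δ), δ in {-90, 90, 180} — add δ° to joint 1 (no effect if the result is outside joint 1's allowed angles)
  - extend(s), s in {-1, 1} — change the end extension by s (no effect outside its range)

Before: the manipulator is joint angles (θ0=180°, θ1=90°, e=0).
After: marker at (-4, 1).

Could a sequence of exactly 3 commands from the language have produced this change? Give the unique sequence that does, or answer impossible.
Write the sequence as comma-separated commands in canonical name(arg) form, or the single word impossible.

rotate(0, 90), rotate(0, 90), rotate(0, 90)

start: joint angles (θ0=180°, θ1=90°, e=0)
[1] after rotate(0, 90): joint angles (θ0=270°, θ1=90°, e=0)
[2] after rotate(0, 90): joint angles (θ0=0°, θ1=90°, e=0)
[3] after rotate(0, 90): joint angles (θ0=90°, θ1=90°, e=0)
no other 3-command option fits: unique.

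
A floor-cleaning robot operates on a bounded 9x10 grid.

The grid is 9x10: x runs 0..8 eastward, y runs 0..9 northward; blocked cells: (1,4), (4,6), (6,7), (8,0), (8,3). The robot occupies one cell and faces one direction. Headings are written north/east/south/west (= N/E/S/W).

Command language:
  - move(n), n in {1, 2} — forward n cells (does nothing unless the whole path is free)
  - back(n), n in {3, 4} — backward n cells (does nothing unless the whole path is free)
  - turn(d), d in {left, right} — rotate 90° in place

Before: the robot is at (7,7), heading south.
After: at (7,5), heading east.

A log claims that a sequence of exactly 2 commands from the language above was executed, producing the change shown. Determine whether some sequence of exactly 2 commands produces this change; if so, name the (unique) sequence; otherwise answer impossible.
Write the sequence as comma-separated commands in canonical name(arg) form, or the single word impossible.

key: order matters: swapping move(2) and turn(left) lands elsewhere
t0: at (7,7), heading south
step 1 (move(2)): at (7,5), heading south
step 2 (turn(left)): at (7,5), heading east
all 36 alternatives checked — unique.

move(2), turn(left)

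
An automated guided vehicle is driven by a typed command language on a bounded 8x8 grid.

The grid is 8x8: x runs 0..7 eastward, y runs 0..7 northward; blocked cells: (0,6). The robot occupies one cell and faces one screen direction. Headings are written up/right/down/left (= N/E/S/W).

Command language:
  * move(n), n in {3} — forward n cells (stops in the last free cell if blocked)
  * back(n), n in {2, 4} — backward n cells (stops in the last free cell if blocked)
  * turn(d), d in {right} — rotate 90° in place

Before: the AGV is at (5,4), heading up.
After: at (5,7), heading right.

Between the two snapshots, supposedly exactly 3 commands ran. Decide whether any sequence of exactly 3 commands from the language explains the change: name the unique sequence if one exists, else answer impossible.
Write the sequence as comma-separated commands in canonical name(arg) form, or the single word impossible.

key: position moved to (5,7) AND the heading swung to E — translation plus rotation needed
initial: at (5,4), heading up
step 1 (move(3)): at (5,7), heading up
step 2 (move(3)): at (5,7), heading up
step 3 (turn(right)): at (5,7), heading right
all 64 alternatives checked — unique.

move(3), move(3), turn(right)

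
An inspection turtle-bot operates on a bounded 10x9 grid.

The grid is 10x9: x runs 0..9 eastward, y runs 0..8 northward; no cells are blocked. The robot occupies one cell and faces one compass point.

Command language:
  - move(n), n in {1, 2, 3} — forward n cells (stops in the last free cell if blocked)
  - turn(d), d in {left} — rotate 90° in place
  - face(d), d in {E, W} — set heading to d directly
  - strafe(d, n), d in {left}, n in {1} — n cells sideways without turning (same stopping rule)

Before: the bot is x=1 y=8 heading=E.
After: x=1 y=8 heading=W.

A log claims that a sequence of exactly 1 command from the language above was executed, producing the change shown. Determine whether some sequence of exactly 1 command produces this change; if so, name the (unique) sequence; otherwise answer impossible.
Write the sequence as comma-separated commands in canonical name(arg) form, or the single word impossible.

face(W)

key: (1,8) unchanged — the single command moves nothing
begin: x=1 y=8 heading=E
1. face(W) → x=1 y=8 heading=W
no rival 1-sequence matches.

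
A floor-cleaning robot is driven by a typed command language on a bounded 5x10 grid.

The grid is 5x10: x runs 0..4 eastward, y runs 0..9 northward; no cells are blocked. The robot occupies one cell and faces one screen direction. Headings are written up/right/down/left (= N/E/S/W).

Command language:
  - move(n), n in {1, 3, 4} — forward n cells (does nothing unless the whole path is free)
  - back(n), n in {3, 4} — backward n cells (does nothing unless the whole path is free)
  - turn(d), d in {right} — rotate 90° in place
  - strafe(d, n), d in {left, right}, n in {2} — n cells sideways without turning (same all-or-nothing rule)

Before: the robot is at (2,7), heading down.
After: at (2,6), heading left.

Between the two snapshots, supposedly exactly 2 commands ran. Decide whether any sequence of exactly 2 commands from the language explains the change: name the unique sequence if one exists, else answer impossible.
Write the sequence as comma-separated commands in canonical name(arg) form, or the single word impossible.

move(1), turn(right)

key: order matters: swapping move(1) and turn(right) lands elsewhere
begin: at (2,7), heading down
1. move(1) → at (2,6), heading down
2. turn(right) → at (2,6), heading left
all 64 alternatives checked — unique.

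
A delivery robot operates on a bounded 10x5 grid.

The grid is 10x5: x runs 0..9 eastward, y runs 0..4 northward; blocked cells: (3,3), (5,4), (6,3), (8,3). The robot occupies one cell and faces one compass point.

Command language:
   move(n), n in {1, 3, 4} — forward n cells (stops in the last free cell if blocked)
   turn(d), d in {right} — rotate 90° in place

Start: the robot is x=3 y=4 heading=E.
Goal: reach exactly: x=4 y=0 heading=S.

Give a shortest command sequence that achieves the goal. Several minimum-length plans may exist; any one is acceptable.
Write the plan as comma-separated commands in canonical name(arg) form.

t0: x=3 y=4 heading=E
[1] after move(1): x=4 y=4 heading=E
[2] after turn(right): x=4 y=4 heading=S
[3] after move(4): x=4 y=0 heading=S
nothing shorter than 3 reaches the goal.

move(1), turn(right), move(4)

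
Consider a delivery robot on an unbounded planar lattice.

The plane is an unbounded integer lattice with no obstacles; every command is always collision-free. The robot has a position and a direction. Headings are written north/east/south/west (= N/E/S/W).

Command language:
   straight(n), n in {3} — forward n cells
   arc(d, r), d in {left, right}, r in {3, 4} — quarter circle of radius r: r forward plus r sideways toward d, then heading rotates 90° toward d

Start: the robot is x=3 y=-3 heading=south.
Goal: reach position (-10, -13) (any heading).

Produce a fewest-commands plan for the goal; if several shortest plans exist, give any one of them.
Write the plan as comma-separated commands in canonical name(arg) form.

arc(right, 3), arc(left, 3), arc(right, 4), straight(3)

from: x=3 y=-3 heading=south
t=1 arc(right, 3) ⇒ x=0 y=-6 heading=west
t=2 arc(left, 3) ⇒ x=-3 y=-9 heading=south
t=3 arc(right, 4) ⇒ x=-7 y=-13 heading=west
t=4 straight(3) ⇒ x=-10 y=-13 heading=west
no 3-step plan works, so 4 is optimal.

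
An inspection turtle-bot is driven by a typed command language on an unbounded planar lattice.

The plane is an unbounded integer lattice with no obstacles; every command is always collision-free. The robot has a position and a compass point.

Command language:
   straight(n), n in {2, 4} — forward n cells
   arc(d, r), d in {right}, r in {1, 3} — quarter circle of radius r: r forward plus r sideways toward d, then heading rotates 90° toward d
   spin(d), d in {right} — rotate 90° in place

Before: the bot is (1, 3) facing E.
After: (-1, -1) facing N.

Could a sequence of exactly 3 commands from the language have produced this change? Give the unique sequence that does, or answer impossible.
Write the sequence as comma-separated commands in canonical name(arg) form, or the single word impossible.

key: cell and facing (now N) both changed — the 3 commands mix motion and turning
t0: (1, 3) facing E
[1] after arc(right, 1): (2, 2) facing S
[2] after arc(right, 3): (-1, -1) facing W
[3] after spin(right): (-1, -1) facing N
all 125 alternatives checked — unique.

arc(right, 1), arc(right, 3), spin(right)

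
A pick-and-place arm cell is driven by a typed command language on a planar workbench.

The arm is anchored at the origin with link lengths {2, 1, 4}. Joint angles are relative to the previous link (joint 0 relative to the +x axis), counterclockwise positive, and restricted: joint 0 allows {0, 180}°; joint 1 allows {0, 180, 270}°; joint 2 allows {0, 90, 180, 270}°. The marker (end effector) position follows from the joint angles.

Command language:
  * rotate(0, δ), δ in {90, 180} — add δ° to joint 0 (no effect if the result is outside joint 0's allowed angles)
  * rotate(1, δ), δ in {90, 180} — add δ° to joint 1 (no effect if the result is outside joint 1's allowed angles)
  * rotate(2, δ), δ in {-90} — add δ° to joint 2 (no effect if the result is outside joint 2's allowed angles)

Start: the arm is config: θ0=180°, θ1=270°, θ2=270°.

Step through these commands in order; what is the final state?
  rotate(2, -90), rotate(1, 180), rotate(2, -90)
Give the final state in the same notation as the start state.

config: θ0=180°, θ1=270°, θ2=90°

begin: config: θ0=180°, θ1=270°, θ2=270°
[1] after rotate(2, -90): config: θ0=180°, θ1=270°, θ2=180°
[2] after rotate(1, 180): config: θ0=180°, θ1=270°, θ2=180°
[3] after rotate(2, -90): config: θ0=180°, θ1=270°, θ2=90°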